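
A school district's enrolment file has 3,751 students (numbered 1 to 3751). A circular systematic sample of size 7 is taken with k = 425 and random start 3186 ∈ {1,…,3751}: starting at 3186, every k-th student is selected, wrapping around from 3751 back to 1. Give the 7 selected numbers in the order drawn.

Selection 1: 3186
Selection 2: 3186 + 425 = 3611
Selection 3: 3611 + 425 = 4036 → 4036 − 3751 = 285
Selection 4: 285 + 425 = 710
Selection 5: 710 + 425 = 1135
Selection 6: 1135 + 425 = 1560
Selection 7: 1560 + 425 = 1985

3186, 3611, 285, 710, 1135, 1560, 1985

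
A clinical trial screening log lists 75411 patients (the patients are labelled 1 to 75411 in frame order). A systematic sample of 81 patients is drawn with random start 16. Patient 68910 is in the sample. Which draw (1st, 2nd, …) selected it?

75

k = 75411/81 = 931
position = (68910 − 16)/931 + 1 = 68894/931 + 1 = 74 + 1 = 75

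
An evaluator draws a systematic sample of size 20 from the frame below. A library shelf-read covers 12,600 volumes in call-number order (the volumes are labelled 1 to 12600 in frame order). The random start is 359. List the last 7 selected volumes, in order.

8549, 9179, 9809, 10439, 11069, 11699, 12329

k = N/n = 12600/20 = 630
14th selection = 359 + 13×630 = 8549
15th: 8549 + 630 = 9179
16th: 9179 + 630 = 9809
17th: 9809 + 630 = 10439
18th: 10439 + 630 = 11069
19th: 11069 + 630 = 11699
20th: 11699 + 630 = 12329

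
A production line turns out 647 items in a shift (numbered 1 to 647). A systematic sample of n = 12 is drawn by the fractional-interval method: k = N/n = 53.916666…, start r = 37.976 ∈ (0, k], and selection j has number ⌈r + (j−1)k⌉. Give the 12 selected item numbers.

38, 92, 146, 200, 254, 308, 362, 416, 470, 524, 578, 632

j=1: r + 0k = 37.976 → ⌈·⌉ = 38
j=2: r + 1k = 91.892666… → ⌈·⌉ = 92
j=3: r + 2k = 145.809333… → ⌈·⌉ = 146
j=4: r + 3k = 199.726 → ⌈·⌉ = 200
j=5: r + 4k = 253.642666… → ⌈·⌉ = 254
j=6: r + 5k = 307.559333… → ⌈·⌉ = 308
j=7: r + 6k = 361.476 → ⌈·⌉ = 362
j=8: r + 7k = 415.392666… → ⌈·⌉ = 416
j=9: r + 8k = 469.309333… → ⌈·⌉ = 470
j=10: r + 9k = 523.226 → ⌈·⌉ = 524
j=11: r + 10k = 577.142666… → ⌈·⌉ = 578
j=12: r + 11k = 631.059333… → ⌈·⌉ = 632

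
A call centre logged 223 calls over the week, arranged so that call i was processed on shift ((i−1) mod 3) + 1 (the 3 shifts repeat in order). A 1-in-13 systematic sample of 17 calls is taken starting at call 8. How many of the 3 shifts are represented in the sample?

Consecutive selections differ by k = 13, so their shift numbers differ by 13 mod 3 = 1.
gcd(13, 3) = 1, so the sample visits 3/1 = 3 distinct residues mod 3.
Start 8 is shift 2; the shifts hit are 1, 2, 3.

3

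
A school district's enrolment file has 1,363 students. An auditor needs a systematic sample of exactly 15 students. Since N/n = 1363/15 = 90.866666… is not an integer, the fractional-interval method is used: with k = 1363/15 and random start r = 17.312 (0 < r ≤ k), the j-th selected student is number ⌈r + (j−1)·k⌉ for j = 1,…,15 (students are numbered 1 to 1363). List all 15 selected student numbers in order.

j=1: r + 0k = 17.312 → ⌈·⌉ = 18
j=2: r + 1k = 108.178666… → ⌈·⌉ = 109
j=3: r + 2k = 199.045333… → ⌈·⌉ = 200
j=4: r + 3k = 289.912 → ⌈·⌉ = 290
j=5: r + 4k = 380.778666… → ⌈·⌉ = 381
j=6: r + 5k = 471.645333… → ⌈·⌉ = 472
j=7: r + 6k = 562.512 → ⌈·⌉ = 563
j=8: r + 7k = 653.378666… → ⌈·⌉ = 654
j=9: r + 8k = 744.245333… → ⌈·⌉ = 745
j=10: r + 9k = 835.112 → ⌈·⌉ = 836
j=11: r + 10k = 925.978666… → ⌈·⌉ = 926
j=12: r + 11k = 1016.845333… → ⌈·⌉ = 1017
j=13: r + 12k = 1107.712 → ⌈·⌉ = 1108
j=14: r + 13k = 1198.578666… → ⌈·⌉ = 1199
j=15: r + 14k = 1289.445333… → ⌈·⌉ = 1290

18, 109, 200, 290, 381, 472, 563, 654, 745, 836, 926, 1017, 1108, 1199, 1290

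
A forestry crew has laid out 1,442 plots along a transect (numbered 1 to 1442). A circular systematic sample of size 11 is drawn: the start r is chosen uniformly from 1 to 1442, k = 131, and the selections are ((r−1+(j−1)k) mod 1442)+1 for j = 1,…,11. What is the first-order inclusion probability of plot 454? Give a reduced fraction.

11/1442

For each position j, as r ranges over 1…1442 the j-th selection hits every plot exactly once, so plot 454 is selected for exactly 11 of the 1442 starts.
Inclusion probability = 11/1442.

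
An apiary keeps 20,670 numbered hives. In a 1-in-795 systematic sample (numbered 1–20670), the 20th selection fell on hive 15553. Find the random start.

k = 795
r = 15553 − (20−1)×795 = 15553 − 15105 = 448

448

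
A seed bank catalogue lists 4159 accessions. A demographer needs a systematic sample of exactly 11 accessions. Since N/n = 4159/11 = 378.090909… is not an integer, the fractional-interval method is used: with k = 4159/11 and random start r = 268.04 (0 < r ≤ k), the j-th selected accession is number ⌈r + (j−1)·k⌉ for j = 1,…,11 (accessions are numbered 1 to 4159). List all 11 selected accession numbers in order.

269, 647, 1025, 1403, 1781, 2159, 2537, 2915, 3293, 3671, 4049

j=1: r + 0k = 268.04 → ⌈·⌉ = 269
j=2: r + 1k = 646.130909… → ⌈·⌉ = 647
j=3: r + 2k = 1024.221818… → ⌈·⌉ = 1025
j=4: r + 3k = 1402.312727… → ⌈·⌉ = 1403
j=5: r + 4k = 1780.403636… → ⌈·⌉ = 1781
j=6: r + 5k = 2158.494545… → ⌈·⌉ = 2159
j=7: r + 6k = 2536.585454… → ⌈·⌉ = 2537
j=8: r + 7k = 2914.676363… → ⌈·⌉ = 2915
j=9: r + 8k = 3292.767272… → ⌈·⌉ = 3293
j=10: r + 9k = 3670.858181… → ⌈·⌉ = 3671
j=11: r + 10k = 4048.949090… → ⌈·⌉ = 4049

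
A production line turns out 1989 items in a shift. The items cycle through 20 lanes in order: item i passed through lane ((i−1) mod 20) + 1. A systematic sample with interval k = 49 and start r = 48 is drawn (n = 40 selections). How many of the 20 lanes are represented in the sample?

Consecutive selections differ by k = 49, so their lane numbers differ by 49 mod 20 = 9.
gcd(49, 20) = 1, so the sample visits 20/1 = 20 distinct residues mod 20.
Start 48 is lane 8; the lanes hit are 1, 2, 3, 4, 5, 6, 7, 8, 9, 10, 11, 12, 13, 14, 15, 16, 17, 18, 19, 20.

20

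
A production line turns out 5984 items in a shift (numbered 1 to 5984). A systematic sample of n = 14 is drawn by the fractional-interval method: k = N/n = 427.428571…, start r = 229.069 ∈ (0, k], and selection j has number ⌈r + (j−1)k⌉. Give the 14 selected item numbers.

230, 657, 1084, 1512, 1939, 2367, 2794, 3222, 3649, 4076, 4504, 4931, 5359, 5786

j=1: r + 0k = 229.069 → ⌈·⌉ = 230
j=2: r + 1k = 656.497571… → ⌈·⌉ = 657
j=3: r + 2k = 1083.926142… → ⌈·⌉ = 1084
j=4: r + 3k = 1511.354714… → ⌈·⌉ = 1512
j=5: r + 4k = 1938.783285… → ⌈·⌉ = 1939
j=6: r + 5k = 2366.211857… → ⌈·⌉ = 2367
j=7: r + 6k = 2793.640428… → ⌈·⌉ = 2794
j=8: r + 7k = 3221.069 → ⌈·⌉ = 3222
j=9: r + 8k = 3648.497571… → ⌈·⌉ = 3649
j=10: r + 9k = 4075.926142… → ⌈·⌉ = 4076
j=11: r + 10k = 4503.354714… → ⌈·⌉ = 4504
j=12: r + 11k = 4930.783285… → ⌈·⌉ = 4931
j=13: r + 12k = 5358.211857… → ⌈·⌉ = 5359
j=14: r + 13k = 5785.640428… → ⌈·⌉ = 5786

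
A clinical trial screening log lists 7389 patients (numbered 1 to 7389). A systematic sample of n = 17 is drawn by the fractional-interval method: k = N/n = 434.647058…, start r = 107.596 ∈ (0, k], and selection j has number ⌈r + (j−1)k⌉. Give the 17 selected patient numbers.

108, 543, 977, 1412, 1847, 2281, 2716, 3151, 3585, 4020, 4455, 4889, 5324, 5759, 6193, 6628, 7062

j=1: r + 0k = 107.596 → ⌈·⌉ = 108
j=2: r + 1k = 542.243058… → ⌈·⌉ = 543
j=3: r + 2k = 976.890117… → ⌈·⌉ = 977
j=4: r + 3k = 1411.537176… → ⌈·⌉ = 1412
j=5: r + 4k = 1846.184235… → ⌈·⌉ = 1847
j=6: r + 5k = 2280.831294… → ⌈·⌉ = 2281
j=7: r + 6k = 2715.478352… → ⌈·⌉ = 2716
j=8: r + 7k = 3150.125411… → ⌈·⌉ = 3151
j=9: r + 8k = 3584.772470… → ⌈·⌉ = 3585
j=10: r + 9k = 4019.419529… → ⌈·⌉ = 4020
j=11: r + 10k = 4454.066588… → ⌈·⌉ = 4455
j=12: r + 11k = 4888.713647… → ⌈·⌉ = 4889
j=13: r + 12k = 5323.360705… → ⌈·⌉ = 5324
j=14: r + 13k = 5758.007764… → ⌈·⌉ = 5759
j=15: r + 14k = 6192.654823… → ⌈·⌉ = 6193
j=16: r + 15k = 6627.301882… → ⌈·⌉ = 6628
j=17: r + 16k = 7061.948941… → ⌈·⌉ = 7062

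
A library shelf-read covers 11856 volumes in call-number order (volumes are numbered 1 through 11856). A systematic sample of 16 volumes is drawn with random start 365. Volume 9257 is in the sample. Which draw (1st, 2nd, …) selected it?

k = 11856/16 = 741
position = (9257 − 365)/741 + 1 = 8892/741 + 1 = 12 + 1 = 13

13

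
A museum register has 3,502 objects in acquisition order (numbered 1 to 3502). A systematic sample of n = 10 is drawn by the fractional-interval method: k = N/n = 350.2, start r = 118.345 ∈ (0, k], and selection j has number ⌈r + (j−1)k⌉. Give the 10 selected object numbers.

119, 469, 819, 1169, 1520, 1870, 2220, 2570, 2920, 3271

j=1: r + 0k = 118.345 → ⌈·⌉ = 119
j=2: r + 1k = 468.545 → ⌈·⌉ = 469
j=3: r + 2k = 818.745 → ⌈·⌉ = 819
j=4: r + 3k = 1168.945 → ⌈·⌉ = 1169
j=5: r + 4k = 1519.145 → ⌈·⌉ = 1520
j=6: r + 5k = 1869.345 → ⌈·⌉ = 1870
j=7: r + 6k = 2219.545 → ⌈·⌉ = 2220
j=8: r + 7k = 2569.745 → ⌈·⌉ = 2570
j=9: r + 8k = 2919.945 → ⌈·⌉ = 2920
j=10: r + 9k = 3270.145 → ⌈·⌉ = 3271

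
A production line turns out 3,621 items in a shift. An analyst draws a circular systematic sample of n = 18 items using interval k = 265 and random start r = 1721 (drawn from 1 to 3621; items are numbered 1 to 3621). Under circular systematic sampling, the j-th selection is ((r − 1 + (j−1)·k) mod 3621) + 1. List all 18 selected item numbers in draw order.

1721, 1986, 2251, 2516, 2781, 3046, 3311, 3576, 220, 485, 750, 1015, 1280, 1545, 1810, 2075, 2340, 2605

Selection 1: 1721
Selection 2: 1721 + 265 = 1986
Selection 3: 1986 + 265 = 2251
Selection 4: 2251 + 265 = 2516
Selection 5: 2516 + 265 = 2781
Selection 6: 2781 + 265 = 3046
Selection 7: 3046 + 265 = 3311
Selection 8: 3311 + 265 = 3576
Selection 9: 3576 + 265 = 3841 → 3841 − 3621 = 220
Selection 10: 220 + 265 = 485
Selection 11: 485 + 265 = 750
Selection 12: 750 + 265 = 1015
Selection 13: 1015 + 265 = 1280
Selection 14: 1280 + 265 = 1545
Selection 15: 1545 + 265 = 1810
Selection 16: 1810 + 265 = 2075
Selection 17: 2075 + 265 = 2340
Selection 18: 2340 + 265 = 2605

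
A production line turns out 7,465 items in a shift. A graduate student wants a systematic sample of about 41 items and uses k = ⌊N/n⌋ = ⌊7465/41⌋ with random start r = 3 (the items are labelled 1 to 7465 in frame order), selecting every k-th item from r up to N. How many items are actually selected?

k = ⌊7465/41⌋ = 182
Achieved size = ⌊(7465 − 3)/182⌋ + 1 = ⌊7462/182⌋ + 1 = 41 + 1 = 42
(last selection: 3 + 41×182 = 7465 ≤ 7465; next would be 7647 > 7465)

42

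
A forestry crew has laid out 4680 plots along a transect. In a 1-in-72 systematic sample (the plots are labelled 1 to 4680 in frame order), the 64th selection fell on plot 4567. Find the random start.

k = 72
r = 4567 − (64−1)×72 = 4567 − 4536 = 31

31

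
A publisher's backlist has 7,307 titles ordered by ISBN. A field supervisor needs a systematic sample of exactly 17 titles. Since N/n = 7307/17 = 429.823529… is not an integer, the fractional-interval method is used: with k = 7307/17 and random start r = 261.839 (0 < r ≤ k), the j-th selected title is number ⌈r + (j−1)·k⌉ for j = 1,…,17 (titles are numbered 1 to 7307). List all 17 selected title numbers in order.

j=1: r + 0k = 261.839 → ⌈·⌉ = 262
j=2: r + 1k = 691.662529… → ⌈·⌉ = 692
j=3: r + 2k = 1121.486058… → ⌈·⌉ = 1122
j=4: r + 3k = 1551.309588… → ⌈·⌉ = 1552
j=5: r + 4k = 1981.133117… → ⌈·⌉ = 1982
j=6: r + 5k = 2410.956647… → ⌈·⌉ = 2411
j=7: r + 6k = 2840.780176… → ⌈·⌉ = 2841
j=8: r + 7k = 3270.603705… → ⌈·⌉ = 3271
j=9: r + 8k = 3700.427235… → ⌈·⌉ = 3701
j=10: r + 9k = 4130.250764… → ⌈·⌉ = 4131
j=11: r + 10k = 4560.074294… → ⌈·⌉ = 4561
j=12: r + 11k = 4989.897823… → ⌈·⌉ = 4990
j=13: r + 12k = 5419.721352… → ⌈·⌉ = 5420
j=14: r + 13k = 5849.544882… → ⌈·⌉ = 5850
j=15: r + 14k = 6279.368411… → ⌈·⌉ = 6280
j=16: r + 15k = 6709.191941… → ⌈·⌉ = 6710
j=17: r + 16k = 7139.015470… → ⌈·⌉ = 7140

262, 692, 1122, 1552, 1982, 2411, 2841, 3271, 3701, 4131, 4561, 4990, 5420, 5850, 6280, 6710, 7140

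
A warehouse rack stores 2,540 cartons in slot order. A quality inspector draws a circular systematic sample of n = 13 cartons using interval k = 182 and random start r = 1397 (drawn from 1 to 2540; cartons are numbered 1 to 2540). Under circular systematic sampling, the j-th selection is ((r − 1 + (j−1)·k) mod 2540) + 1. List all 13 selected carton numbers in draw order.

Selection 1: 1397
Selection 2: 1397 + 182 = 1579
Selection 3: 1579 + 182 = 1761
Selection 4: 1761 + 182 = 1943
Selection 5: 1943 + 182 = 2125
Selection 6: 2125 + 182 = 2307
Selection 7: 2307 + 182 = 2489
Selection 8: 2489 + 182 = 2671 → 2671 − 2540 = 131
Selection 9: 131 + 182 = 313
Selection 10: 313 + 182 = 495
Selection 11: 495 + 182 = 677
Selection 12: 677 + 182 = 859
Selection 13: 859 + 182 = 1041

1397, 1579, 1761, 1943, 2125, 2307, 2489, 131, 313, 495, 677, 859, 1041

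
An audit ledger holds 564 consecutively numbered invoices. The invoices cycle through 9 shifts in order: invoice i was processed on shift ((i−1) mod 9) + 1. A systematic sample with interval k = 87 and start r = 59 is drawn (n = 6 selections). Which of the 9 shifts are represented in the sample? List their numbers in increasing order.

2, 5, 8

Consecutive selections differ by k = 87, so their shift numbers differ by 87 mod 9 = 6.
gcd(87, 9) = 3, so the sample visits 9/3 = 3 distinct residues mod 9.
Start 59 is shift 5; the shifts hit are 2, 5, 8.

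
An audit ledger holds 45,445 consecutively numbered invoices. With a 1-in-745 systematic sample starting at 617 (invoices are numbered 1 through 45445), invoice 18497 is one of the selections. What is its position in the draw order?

k = 745
position = (18497 − 617)/745 + 1 = 17880/745 + 1 = 24 + 1 = 25

25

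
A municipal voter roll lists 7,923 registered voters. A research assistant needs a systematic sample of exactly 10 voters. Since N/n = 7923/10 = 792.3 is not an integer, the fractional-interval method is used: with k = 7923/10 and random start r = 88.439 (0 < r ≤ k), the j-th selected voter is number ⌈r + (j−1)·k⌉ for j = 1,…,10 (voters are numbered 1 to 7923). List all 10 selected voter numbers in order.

j=1: r + 0k = 88.439 → ⌈·⌉ = 89
j=2: r + 1k = 880.739 → ⌈·⌉ = 881
j=3: r + 2k = 1673.039 → ⌈·⌉ = 1674
j=4: r + 3k = 2465.339 → ⌈·⌉ = 2466
j=5: r + 4k = 3257.639 → ⌈·⌉ = 3258
j=6: r + 5k = 4049.939 → ⌈·⌉ = 4050
j=7: r + 6k = 4842.239 → ⌈·⌉ = 4843
j=8: r + 7k = 5634.539 → ⌈·⌉ = 5635
j=9: r + 8k = 6426.839 → ⌈·⌉ = 6427
j=10: r + 9k = 7219.139 → ⌈·⌉ = 7220

89, 881, 1674, 2466, 3258, 4050, 4843, 5635, 6427, 7220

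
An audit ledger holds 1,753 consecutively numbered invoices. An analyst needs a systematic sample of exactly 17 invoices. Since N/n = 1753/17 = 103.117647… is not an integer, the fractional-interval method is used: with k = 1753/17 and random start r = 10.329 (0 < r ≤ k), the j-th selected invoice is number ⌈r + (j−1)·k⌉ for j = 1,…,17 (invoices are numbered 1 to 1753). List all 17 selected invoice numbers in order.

11, 114, 217, 320, 423, 526, 630, 733, 836, 939, 1042, 1145, 1248, 1351, 1454, 1558, 1661

j=1: r + 0k = 10.329 → ⌈·⌉ = 11
j=2: r + 1k = 113.446647… → ⌈·⌉ = 114
j=3: r + 2k = 216.564294… → ⌈·⌉ = 217
j=4: r + 3k = 319.681941… → ⌈·⌉ = 320
j=5: r + 4k = 422.799588… → ⌈·⌉ = 423
j=6: r + 5k = 525.917235… → ⌈·⌉ = 526
j=7: r + 6k = 629.034882… → ⌈·⌉ = 630
j=8: r + 7k = 732.152529… → ⌈·⌉ = 733
j=9: r + 8k = 835.270176… → ⌈·⌉ = 836
j=10: r + 9k = 938.387823… → ⌈·⌉ = 939
j=11: r + 10k = 1041.505470… → ⌈·⌉ = 1042
j=12: r + 11k = 1144.623117… → ⌈·⌉ = 1145
j=13: r + 12k = 1247.740764… → ⌈·⌉ = 1248
j=14: r + 13k = 1350.858411… → ⌈·⌉ = 1351
j=15: r + 14k = 1453.976058… → ⌈·⌉ = 1454
j=16: r + 15k = 1557.093705… → ⌈·⌉ = 1558
j=17: r + 16k = 1660.211352… → ⌈·⌉ = 1661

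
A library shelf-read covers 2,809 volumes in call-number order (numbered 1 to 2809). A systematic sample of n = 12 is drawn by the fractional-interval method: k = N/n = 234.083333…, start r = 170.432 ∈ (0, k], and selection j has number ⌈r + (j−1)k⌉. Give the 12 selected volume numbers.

171, 405, 639, 873, 1107, 1341, 1575, 1810, 2044, 2278, 2512, 2746

j=1: r + 0k = 170.432 → ⌈·⌉ = 171
j=2: r + 1k = 404.515333… → ⌈·⌉ = 405
j=3: r + 2k = 638.598666… → ⌈·⌉ = 639
j=4: r + 3k = 872.682 → ⌈·⌉ = 873
j=5: r + 4k = 1106.765333… → ⌈·⌉ = 1107
j=6: r + 5k = 1340.848666… → ⌈·⌉ = 1341
j=7: r + 6k = 1574.932 → ⌈·⌉ = 1575
j=8: r + 7k = 1809.015333… → ⌈·⌉ = 1810
j=9: r + 8k = 2043.098666… → ⌈·⌉ = 2044
j=10: r + 9k = 2277.182 → ⌈·⌉ = 2278
j=11: r + 10k = 2511.265333… → ⌈·⌉ = 2512
j=12: r + 11k = 2745.348666… → ⌈·⌉ = 2746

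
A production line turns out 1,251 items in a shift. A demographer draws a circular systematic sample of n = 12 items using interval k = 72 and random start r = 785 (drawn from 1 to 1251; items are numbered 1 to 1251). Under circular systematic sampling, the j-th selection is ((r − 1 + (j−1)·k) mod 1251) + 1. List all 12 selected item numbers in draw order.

785, 857, 929, 1001, 1073, 1145, 1217, 38, 110, 182, 254, 326

Selection 1: 785
Selection 2: 785 + 72 = 857
Selection 3: 857 + 72 = 929
Selection 4: 929 + 72 = 1001
Selection 5: 1001 + 72 = 1073
Selection 6: 1073 + 72 = 1145
Selection 7: 1145 + 72 = 1217
Selection 8: 1217 + 72 = 1289 → 1289 − 1251 = 38
Selection 9: 38 + 72 = 110
Selection 10: 110 + 72 = 182
Selection 11: 182 + 72 = 254
Selection 12: 254 + 72 = 326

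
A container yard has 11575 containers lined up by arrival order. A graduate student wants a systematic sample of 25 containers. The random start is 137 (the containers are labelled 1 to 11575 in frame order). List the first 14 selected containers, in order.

137, 600, 1063, 1526, 1989, 2452, 2915, 3378, 3841, 4304, 4767, 5230, 5693, 6156

k = N/n = 11575/25 = 463
container 1: 137
container 2: 137 + 463 = 600
container 3: 600 + 463 = 1063
container 4: 1063 + 463 = 1526
container 5: 1526 + 463 = 1989
container 6: 1989 + 463 = 2452
container 7: 2452 + 463 = 2915
container 8: 2915 + 463 = 3378
container 9: 3378 + 463 = 3841
container 10: 3841 + 463 = 4304
container 11: 4304 + 463 = 4767
container 12: 4767 + 463 = 5230
container 13: 5230 + 463 = 5693
container 14: 5693 + 463 = 6156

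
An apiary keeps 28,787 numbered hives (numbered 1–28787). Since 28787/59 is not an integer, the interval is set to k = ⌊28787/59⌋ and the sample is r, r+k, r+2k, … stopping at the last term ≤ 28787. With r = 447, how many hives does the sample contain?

59

k = ⌊28787/59⌋ = 487
Achieved size = ⌊(28787 − 447)/487⌋ + 1 = ⌊28340/487⌋ + 1 = 58 + 1 = 59
(last selection: 447 + 58×487 = 28693 ≤ 28787; next would be 29180 > 28787)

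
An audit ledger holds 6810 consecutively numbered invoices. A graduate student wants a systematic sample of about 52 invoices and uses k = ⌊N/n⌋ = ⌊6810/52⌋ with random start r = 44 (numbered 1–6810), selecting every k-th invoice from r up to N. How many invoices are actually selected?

53

k = ⌊6810/52⌋ = 130
Achieved size = ⌊(6810 − 44)/130⌋ + 1 = ⌊6766/130⌋ + 1 = 52 + 1 = 53
(last selection: 44 + 52×130 = 6804 ≤ 6810; next would be 6934 > 6810)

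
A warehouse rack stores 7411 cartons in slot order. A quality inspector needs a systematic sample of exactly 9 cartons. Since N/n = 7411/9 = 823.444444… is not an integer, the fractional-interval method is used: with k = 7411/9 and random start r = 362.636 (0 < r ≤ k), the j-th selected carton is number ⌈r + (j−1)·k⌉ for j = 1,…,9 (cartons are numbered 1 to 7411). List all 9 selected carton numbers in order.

j=1: r + 0k = 362.636 → ⌈·⌉ = 363
j=2: r + 1k = 1186.080444… → ⌈·⌉ = 1187
j=3: r + 2k = 2009.524888… → ⌈·⌉ = 2010
j=4: r + 3k = 2832.969333… → ⌈·⌉ = 2833
j=5: r + 4k = 3656.413777… → ⌈·⌉ = 3657
j=6: r + 5k = 4479.858222… → ⌈·⌉ = 4480
j=7: r + 6k = 5303.302666… → ⌈·⌉ = 5304
j=8: r + 7k = 6126.747111… → ⌈·⌉ = 6127
j=9: r + 8k = 6950.191555… → ⌈·⌉ = 6951

363, 1187, 2010, 2833, 3657, 4480, 5304, 6127, 6951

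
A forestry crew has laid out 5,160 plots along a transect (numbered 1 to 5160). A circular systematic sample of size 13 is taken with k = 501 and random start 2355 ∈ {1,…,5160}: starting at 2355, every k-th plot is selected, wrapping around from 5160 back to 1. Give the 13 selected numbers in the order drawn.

Selection 1: 2355
Selection 2: 2355 + 501 = 2856
Selection 3: 2856 + 501 = 3357
Selection 4: 3357 + 501 = 3858
Selection 5: 3858 + 501 = 4359
Selection 6: 4359 + 501 = 4860
Selection 7: 4860 + 501 = 5361 → 5361 − 5160 = 201
Selection 8: 201 + 501 = 702
Selection 9: 702 + 501 = 1203
Selection 10: 1203 + 501 = 1704
Selection 11: 1704 + 501 = 2205
Selection 12: 2205 + 501 = 2706
Selection 13: 2706 + 501 = 3207

2355, 2856, 3357, 3858, 4359, 4860, 201, 702, 1203, 1704, 2205, 2706, 3207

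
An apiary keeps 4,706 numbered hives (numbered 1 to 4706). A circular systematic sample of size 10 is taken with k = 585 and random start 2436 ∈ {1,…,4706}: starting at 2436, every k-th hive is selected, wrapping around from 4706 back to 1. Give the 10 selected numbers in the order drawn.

2436, 3021, 3606, 4191, 70, 655, 1240, 1825, 2410, 2995

Selection 1: 2436
Selection 2: 2436 + 585 = 3021
Selection 3: 3021 + 585 = 3606
Selection 4: 3606 + 585 = 4191
Selection 5: 4191 + 585 = 4776 → 4776 − 4706 = 70
Selection 6: 70 + 585 = 655
Selection 7: 655 + 585 = 1240
Selection 8: 1240 + 585 = 1825
Selection 9: 1825 + 585 = 2410
Selection 10: 2410 + 585 = 2995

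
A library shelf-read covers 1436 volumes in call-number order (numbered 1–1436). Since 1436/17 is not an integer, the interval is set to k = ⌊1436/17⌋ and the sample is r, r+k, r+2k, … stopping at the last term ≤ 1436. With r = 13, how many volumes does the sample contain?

k = ⌊1436/17⌋ = 84
Achieved size = ⌊(1436 − 13)/84⌋ + 1 = ⌊1423/84⌋ + 1 = 16 + 1 = 17
(last selection: 13 + 16×84 = 1357 ≤ 1436; next would be 1441 > 1436)

17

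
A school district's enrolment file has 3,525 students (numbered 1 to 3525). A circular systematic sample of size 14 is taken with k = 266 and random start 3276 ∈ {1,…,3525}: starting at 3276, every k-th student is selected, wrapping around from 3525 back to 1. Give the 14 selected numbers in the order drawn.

3276, 17, 283, 549, 815, 1081, 1347, 1613, 1879, 2145, 2411, 2677, 2943, 3209

Selection 1: 3276
Selection 2: 3276 + 266 = 3542 → 3542 − 3525 = 17
Selection 3: 17 + 266 = 283
Selection 4: 283 + 266 = 549
Selection 5: 549 + 266 = 815
Selection 6: 815 + 266 = 1081
Selection 7: 1081 + 266 = 1347
Selection 8: 1347 + 266 = 1613
Selection 9: 1613 + 266 = 1879
Selection 10: 1879 + 266 = 2145
Selection 11: 2145 + 266 = 2411
Selection 12: 2411 + 266 = 2677
Selection 13: 2677 + 266 = 2943
Selection 14: 2943 + 266 = 3209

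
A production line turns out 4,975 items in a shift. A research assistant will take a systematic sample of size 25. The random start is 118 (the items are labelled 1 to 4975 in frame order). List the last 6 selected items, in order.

k = N/n = 4975/25 = 199
20th selection = 118 + 19×199 = 3899
21st: 3899 + 199 = 4098
22nd: 4098 + 199 = 4297
23rd: 4297 + 199 = 4496
24th: 4496 + 199 = 4695
25th: 4695 + 199 = 4894

3899, 4098, 4297, 4496, 4695, 4894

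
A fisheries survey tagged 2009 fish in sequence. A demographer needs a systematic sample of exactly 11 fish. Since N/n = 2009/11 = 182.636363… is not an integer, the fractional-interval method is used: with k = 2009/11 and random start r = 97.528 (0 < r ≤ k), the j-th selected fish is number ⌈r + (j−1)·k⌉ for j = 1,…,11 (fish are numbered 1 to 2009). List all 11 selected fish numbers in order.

j=1: r + 0k = 97.528 → ⌈·⌉ = 98
j=2: r + 1k = 280.164363… → ⌈·⌉ = 281
j=3: r + 2k = 462.800727… → ⌈·⌉ = 463
j=4: r + 3k = 645.437090… → ⌈·⌉ = 646
j=5: r + 4k = 828.073454… → ⌈·⌉ = 829
j=6: r + 5k = 1010.709818… → ⌈·⌉ = 1011
j=7: r + 6k = 1193.346181… → ⌈·⌉ = 1194
j=8: r + 7k = 1375.982545… → ⌈·⌉ = 1376
j=9: r + 8k = 1558.618909… → ⌈·⌉ = 1559
j=10: r + 9k = 1741.255272… → ⌈·⌉ = 1742
j=11: r + 10k = 1923.891636… → ⌈·⌉ = 1924

98, 281, 463, 646, 829, 1011, 1194, 1376, 1559, 1742, 1924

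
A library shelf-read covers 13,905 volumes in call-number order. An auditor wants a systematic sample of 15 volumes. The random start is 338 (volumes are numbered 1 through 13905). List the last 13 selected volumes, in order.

k = N/n = 13905/15 = 927
3rd selection = 338 + 2×927 = 2192
4th: 2192 + 927 = 3119
5th: 3119 + 927 = 4046
6th: 4046 + 927 = 4973
7th: 4973 + 927 = 5900
8th: 5900 + 927 = 6827
9th: 6827 + 927 = 7754
10th: 7754 + 927 = 8681
11th: 8681 + 927 = 9608
12th: 9608 + 927 = 10535
13th: 10535 + 927 = 11462
14th: 11462 + 927 = 12389
15th: 12389 + 927 = 13316

2192, 3119, 4046, 4973, 5900, 6827, 7754, 8681, 9608, 10535, 11462, 12389, 13316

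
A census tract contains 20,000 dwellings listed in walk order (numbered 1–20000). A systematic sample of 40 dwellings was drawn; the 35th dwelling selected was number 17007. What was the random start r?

k = 20000/40 = 500
r = 17007 − (35−1)×500 = 17007 − 17000 = 7

7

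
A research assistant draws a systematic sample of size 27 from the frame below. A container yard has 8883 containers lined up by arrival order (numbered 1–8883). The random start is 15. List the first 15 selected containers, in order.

15, 344, 673, 1002, 1331, 1660, 1989, 2318, 2647, 2976, 3305, 3634, 3963, 4292, 4621

k = N/n = 8883/27 = 329
container 1: 15
container 2: 15 + 329 = 344
container 3: 344 + 329 = 673
container 4: 673 + 329 = 1002
container 5: 1002 + 329 = 1331
container 6: 1331 + 329 = 1660
container 7: 1660 + 329 = 1989
container 8: 1989 + 329 = 2318
container 9: 2318 + 329 = 2647
container 10: 2647 + 329 = 2976
container 11: 2976 + 329 = 3305
container 12: 3305 + 329 = 3634
container 13: 3634 + 329 = 3963
container 14: 3963 + 329 = 4292
container 15: 4292 + 329 = 4621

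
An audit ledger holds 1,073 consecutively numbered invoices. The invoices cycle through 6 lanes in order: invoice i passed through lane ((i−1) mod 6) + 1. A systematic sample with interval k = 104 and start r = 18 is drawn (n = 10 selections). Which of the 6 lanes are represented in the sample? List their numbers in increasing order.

Consecutive selections differ by k = 104, so their lane numbers differ by 104 mod 6 = 2.
gcd(104, 6) = 2, so the sample visits 6/2 = 3 distinct residues mod 6.
Start 18 is lane 6; the lanes hit are 2, 4, 6.

2, 4, 6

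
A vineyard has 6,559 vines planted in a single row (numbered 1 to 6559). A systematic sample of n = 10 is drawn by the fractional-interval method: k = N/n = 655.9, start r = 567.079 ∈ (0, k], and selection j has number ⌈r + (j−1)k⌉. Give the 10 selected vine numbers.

j=1: r + 0k = 567.079 → ⌈·⌉ = 568
j=2: r + 1k = 1222.979 → ⌈·⌉ = 1223
j=3: r + 2k = 1878.879 → ⌈·⌉ = 1879
j=4: r + 3k = 2534.779 → ⌈·⌉ = 2535
j=5: r + 4k = 3190.679 → ⌈·⌉ = 3191
j=6: r + 5k = 3846.579 → ⌈·⌉ = 3847
j=7: r + 6k = 4502.479 → ⌈·⌉ = 4503
j=8: r + 7k = 5158.379 → ⌈·⌉ = 5159
j=9: r + 8k = 5814.279 → ⌈·⌉ = 5815
j=10: r + 9k = 6470.179 → ⌈·⌉ = 6471

568, 1223, 1879, 2535, 3191, 3847, 4503, 5159, 5815, 6471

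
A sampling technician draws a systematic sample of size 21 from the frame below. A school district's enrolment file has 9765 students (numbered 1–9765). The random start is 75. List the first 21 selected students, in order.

k = N/n = 9765/21 = 465
student 1: 75
student 2: 75 + 465 = 540
student 3: 540 + 465 = 1005
student 4: 1005 + 465 = 1470
student 5: 1470 + 465 = 1935
student 6: 1935 + 465 = 2400
student 7: 2400 + 465 = 2865
student 8: 2865 + 465 = 3330
student 9: 3330 + 465 = 3795
student 10: 3795 + 465 = 4260
student 11: 4260 + 465 = 4725
student 12: 4725 + 465 = 5190
student 13: 5190 + 465 = 5655
student 14: 5655 + 465 = 6120
student 15: 6120 + 465 = 6585
student 16: 6585 + 465 = 7050
student 17: 7050 + 465 = 7515
student 18: 7515 + 465 = 7980
student 19: 7980 + 465 = 8445
student 20: 8445 + 465 = 8910
student 21: 8910 + 465 = 9375

75, 540, 1005, 1470, 1935, 2400, 2865, 3330, 3795, 4260, 4725, 5190, 5655, 6120, 6585, 7050, 7515, 7980, 8445, 8910, 9375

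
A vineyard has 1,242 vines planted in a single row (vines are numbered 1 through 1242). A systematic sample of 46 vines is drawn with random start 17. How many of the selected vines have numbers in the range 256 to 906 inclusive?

24

k = 1242/46 = 27
First selection ≥ 256: 17 + ⌈(256−17)/27⌉·27 = 17 + 9×27 = 260
Last selection ≤ 906: 17 + ⌊(906−17)/27⌋·27 = 17 + 32×27 = 881
Count = 32 − 9 + 1 = 24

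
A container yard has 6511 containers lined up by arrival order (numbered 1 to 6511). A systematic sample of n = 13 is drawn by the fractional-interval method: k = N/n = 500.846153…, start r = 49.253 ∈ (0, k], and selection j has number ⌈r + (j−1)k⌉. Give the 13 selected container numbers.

50, 551, 1051, 1552, 2053, 2554, 3055, 3556, 4057, 4557, 5058, 5559, 6060

j=1: r + 0k = 49.253 → ⌈·⌉ = 50
j=2: r + 1k = 550.099153… → ⌈·⌉ = 551
j=3: r + 2k = 1050.945307… → ⌈·⌉ = 1051
j=4: r + 3k = 1551.791461… → ⌈·⌉ = 1552
j=5: r + 4k = 2052.637615… → ⌈·⌉ = 2053
j=6: r + 5k = 2553.483769… → ⌈·⌉ = 2554
j=7: r + 6k = 3054.329923… → ⌈·⌉ = 3055
j=8: r + 7k = 3555.176076… → ⌈·⌉ = 3556
j=9: r + 8k = 4056.022230… → ⌈·⌉ = 4057
j=10: r + 9k = 4556.868384… → ⌈·⌉ = 4557
j=11: r + 10k = 5057.714538… → ⌈·⌉ = 5058
j=12: r + 11k = 5558.560692… → ⌈·⌉ = 5559
j=13: r + 12k = 6059.406846… → ⌈·⌉ = 6060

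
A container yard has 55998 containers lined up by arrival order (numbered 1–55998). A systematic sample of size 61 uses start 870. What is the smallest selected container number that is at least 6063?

6378

k = 55998/61 = 918
Steps past start: ⌈(6063 − 870)/918⌉ = ⌈5193/918⌉ = 6
Selected container: 870 + 6×918 = 6378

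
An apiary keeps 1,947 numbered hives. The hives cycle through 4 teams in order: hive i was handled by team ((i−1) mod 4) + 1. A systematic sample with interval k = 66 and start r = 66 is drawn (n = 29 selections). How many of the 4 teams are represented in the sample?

2

Consecutive selections differ by k = 66, so their team numbers differ by 66 mod 4 = 2.
gcd(66, 4) = 2, so the sample visits 4/2 = 2 distinct residues mod 4.
Start 66 is team 2; the teams hit are 2, 4.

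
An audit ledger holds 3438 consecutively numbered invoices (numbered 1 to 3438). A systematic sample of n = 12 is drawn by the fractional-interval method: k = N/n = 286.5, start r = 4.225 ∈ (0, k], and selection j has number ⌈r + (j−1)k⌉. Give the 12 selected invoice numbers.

5, 291, 578, 864, 1151, 1437, 1724, 2010, 2297, 2583, 2870, 3156

j=1: r + 0k = 4.225 → ⌈·⌉ = 5
j=2: r + 1k = 290.725 → ⌈·⌉ = 291
j=3: r + 2k = 577.225 → ⌈·⌉ = 578
j=4: r + 3k = 863.725 → ⌈·⌉ = 864
j=5: r + 4k = 1150.225 → ⌈·⌉ = 1151
j=6: r + 5k = 1436.725 → ⌈·⌉ = 1437
j=7: r + 6k = 1723.225 → ⌈·⌉ = 1724
j=8: r + 7k = 2009.725 → ⌈·⌉ = 2010
j=9: r + 8k = 2296.225 → ⌈·⌉ = 2297
j=10: r + 9k = 2582.725 → ⌈·⌉ = 2583
j=11: r + 10k = 2869.225 → ⌈·⌉ = 2870
j=12: r + 11k = 3155.725 → ⌈·⌉ = 3156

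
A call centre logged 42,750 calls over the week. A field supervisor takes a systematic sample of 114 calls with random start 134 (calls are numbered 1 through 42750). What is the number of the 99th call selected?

k = 42750/114 = 375
99th selection = r + (99−1)·k = 134 + 98×375 = 134 + 36750 = 36884

36884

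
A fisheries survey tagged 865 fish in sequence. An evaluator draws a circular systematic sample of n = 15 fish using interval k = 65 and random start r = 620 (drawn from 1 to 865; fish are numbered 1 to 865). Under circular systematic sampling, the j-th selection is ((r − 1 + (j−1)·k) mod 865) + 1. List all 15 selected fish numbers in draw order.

620, 685, 750, 815, 15, 80, 145, 210, 275, 340, 405, 470, 535, 600, 665

Selection 1: 620
Selection 2: 620 + 65 = 685
Selection 3: 685 + 65 = 750
Selection 4: 750 + 65 = 815
Selection 5: 815 + 65 = 880 → 880 − 865 = 15
Selection 6: 15 + 65 = 80
Selection 7: 80 + 65 = 145
Selection 8: 145 + 65 = 210
Selection 9: 210 + 65 = 275
Selection 10: 275 + 65 = 340
Selection 11: 340 + 65 = 405
Selection 12: 405 + 65 = 470
Selection 13: 470 + 65 = 535
Selection 14: 535 + 65 = 600
Selection 15: 600 + 65 = 665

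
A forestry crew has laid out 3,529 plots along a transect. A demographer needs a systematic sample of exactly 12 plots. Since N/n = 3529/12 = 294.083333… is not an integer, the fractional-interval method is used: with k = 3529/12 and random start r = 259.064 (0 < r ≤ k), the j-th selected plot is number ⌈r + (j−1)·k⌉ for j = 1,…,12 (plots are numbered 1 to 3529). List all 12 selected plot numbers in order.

260, 554, 848, 1142, 1436, 1730, 2024, 2318, 2612, 2906, 3200, 3494

j=1: r + 0k = 259.064 → ⌈·⌉ = 260
j=2: r + 1k = 553.147333… → ⌈·⌉ = 554
j=3: r + 2k = 847.230666… → ⌈·⌉ = 848
j=4: r + 3k = 1141.314 → ⌈·⌉ = 1142
j=5: r + 4k = 1435.397333… → ⌈·⌉ = 1436
j=6: r + 5k = 1729.480666… → ⌈·⌉ = 1730
j=7: r + 6k = 2023.564 → ⌈·⌉ = 2024
j=8: r + 7k = 2317.647333… → ⌈·⌉ = 2318
j=9: r + 8k = 2611.730666… → ⌈·⌉ = 2612
j=10: r + 9k = 2905.814 → ⌈·⌉ = 2906
j=11: r + 10k = 3199.897333… → ⌈·⌉ = 3200
j=12: r + 11k = 3493.980666… → ⌈·⌉ = 3494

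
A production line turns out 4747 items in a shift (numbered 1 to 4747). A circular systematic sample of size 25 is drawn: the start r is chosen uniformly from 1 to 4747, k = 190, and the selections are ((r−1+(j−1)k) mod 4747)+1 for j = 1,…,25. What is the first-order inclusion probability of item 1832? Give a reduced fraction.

For each position j, as r ranges over 1…4747 the j-th selection hits every item exactly once, so item 1832 is selected for exactly 25 of the 4747 starts.
Inclusion probability = 25/4747.

25/4747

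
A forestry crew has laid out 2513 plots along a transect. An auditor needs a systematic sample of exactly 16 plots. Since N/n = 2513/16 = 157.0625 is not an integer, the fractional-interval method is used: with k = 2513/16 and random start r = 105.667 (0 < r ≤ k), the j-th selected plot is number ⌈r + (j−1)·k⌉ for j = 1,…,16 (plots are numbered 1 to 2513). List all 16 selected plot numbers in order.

j=1: r + 0k = 105.667 → ⌈·⌉ = 106
j=2: r + 1k = 262.7295 → ⌈·⌉ = 263
j=3: r + 2k = 419.792 → ⌈·⌉ = 420
j=4: r + 3k = 576.8545 → ⌈·⌉ = 577
j=5: r + 4k = 733.917 → ⌈·⌉ = 734
j=6: r + 5k = 890.9795 → ⌈·⌉ = 891
j=7: r + 6k = 1048.042 → ⌈·⌉ = 1049
j=8: r + 7k = 1205.1045 → ⌈·⌉ = 1206
j=9: r + 8k = 1362.167 → ⌈·⌉ = 1363
j=10: r + 9k = 1519.2295 → ⌈·⌉ = 1520
j=11: r + 10k = 1676.292 → ⌈·⌉ = 1677
j=12: r + 11k = 1833.3545 → ⌈·⌉ = 1834
j=13: r + 12k = 1990.417 → ⌈·⌉ = 1991
j=14: r + 13k = 2147.4795 → ⌈·⌉ = 2148
j=15: r + 14k = 2304.542 → ⌈·⌉ = 2305
j=16: r + 15k = 2461.6045 → ⌈·⌉ = 2462

106, 263, 420, 577, 734, 891, 1049, 1206, 1363, 1520, 1677, 1834, 1991, 2148, 2305, 2462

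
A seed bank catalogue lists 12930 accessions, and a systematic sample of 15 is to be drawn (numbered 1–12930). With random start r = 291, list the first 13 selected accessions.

k = N/n = 12930/15 = 862
accession 1: 291
accession 2: 291 + 862 = 1153
accession 3: 1153 + 862 = 2015
accession 4: 2015 + 862 = 2877
accession 5: 2877 + 862 = 3739
accession 6: 3739 + 862 = 4601
accession 7: 4601 + 862 = 5463
accession 8: 5463 + 862 = 6325
accession 9: 6325 + 862 = 7187
accession 10: 7187 + 862 = 8049
accession 11: 8049 + 862 = 8911
accession 12: 8911 + 862 = 9773
accession 13: 9773 + 862 = 10635

291, 1153, 2015, 2877, 3739, 4601, 5463, 6325, 7187, 8049, 8911, 9773, 10635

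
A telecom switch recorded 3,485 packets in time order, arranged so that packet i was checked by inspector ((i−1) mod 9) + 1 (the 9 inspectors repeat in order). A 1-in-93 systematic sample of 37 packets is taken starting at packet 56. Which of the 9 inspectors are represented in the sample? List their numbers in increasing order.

Consecutive selections differ by k = 93, so their inspector numbers differ by 93 mod 9 = 3.
gcd(93, 9) = 3, so the sample visits 9/3 = 3 distinct residues mod 9.
Start 56 is inspector 2; the inspectors hit are 2, 5, 8.

2, 5, 8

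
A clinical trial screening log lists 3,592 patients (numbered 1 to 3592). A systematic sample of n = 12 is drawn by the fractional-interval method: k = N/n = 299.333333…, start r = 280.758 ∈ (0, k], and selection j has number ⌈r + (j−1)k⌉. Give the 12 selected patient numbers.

281, 581, 880, 1179, 1479, 1778, 2077, 2377, 2676, 2975, 3275, 3574

j=1: r + 0k = 280.758 → ⌈·⌉ = 281
j=2: r + 1k = 580.091333… → ⌈·⌉ = 581
j=3: r + 2k = 879.424666… → ⌈·⌉ = 880
j=4: r + 3k = 1178.758 → ⌈·⌉ = 1179
j=5: r + 4k = 1478.091333… → ⌈·⌉ = 1479
j=6: r + 5k = 1777.424666… → ⌈·⌉ = 1778
j=7: r + 6k = 2076.758 → ⌈·⌉ = 2077
j=8: r + 7k = 2376.091333… → ⌈·⌉ = 2377
j=9: r + 8k = 2675.424666… → ⌈·⌉ = 2676
j=10: r + 9k = 2974.758 → ⌈·⌉ = 2975
j=11: r + 10k = 3274.091333… → ⌈·⌉ = 3275
j=12: r + 11k = 3573.424666… → ⌈·⌉ = 3574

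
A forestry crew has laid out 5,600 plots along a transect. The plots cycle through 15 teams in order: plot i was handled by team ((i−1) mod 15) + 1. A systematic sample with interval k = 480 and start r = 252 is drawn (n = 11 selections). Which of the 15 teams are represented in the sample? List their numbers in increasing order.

12

Consecutive selections differ by k = 480, so their team numbers differ by 480 mod 15 = 0.
gcd(480, 15) = 15, so the sample visits 15/15 = 1 distinct residues mod 15.
Start 252 is team 12; the teams hit are 12.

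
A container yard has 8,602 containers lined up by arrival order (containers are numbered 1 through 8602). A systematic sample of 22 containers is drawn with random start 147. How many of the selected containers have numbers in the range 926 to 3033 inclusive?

6

k = 8602/22 = 391
First selection ≥ 926: 147 + ⌈(926−147)/391⌉·391 = 147 + 2×391 = 929
Last selection ≤ 3033: 147 + ⌊(3033−147)/391⌋·391 = 147 + 7×391 = 2884
Count = 7 − 2 + 1 = 6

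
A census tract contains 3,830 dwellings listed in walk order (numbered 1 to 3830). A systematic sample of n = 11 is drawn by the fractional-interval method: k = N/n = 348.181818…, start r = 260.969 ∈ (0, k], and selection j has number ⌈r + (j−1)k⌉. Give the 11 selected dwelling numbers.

j=1: r + 0k = 260.969 → ⌈·⌉ = 261
j=2: r + 1k = 609.150818… → ⌈·⌉ = 610
j=3: r + 2k = 957.332636… → ⌈·⌉ = 958
j=4: r + 3k = 1305.514454… → ⌈·⌉ = 1306
j=5: r + 4k = 1653.696272… → ⌈·⌉ = 1654
j=6: r + 5k = 2001.878090… → ⌈·⌉ = 2002
j=7: r + 6k = 2350.059909… → ⌈·⌉ = 2351
j=8: r + 7k = 2698.241727… → ⌈·⌉ = 2699
j=9: r + 8k = 3046.423545… → ⌈·⌉ = 3047
j=10: r + 9k = 3394.605363… → ⌈·⌉ = 3395
j=11: r + 10k = 3742.787181… → ⌈·⌉ = 3743

261, 610, 958, 1306, 1654, 2002, 2351, 2699, 3047, 3395, 3743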